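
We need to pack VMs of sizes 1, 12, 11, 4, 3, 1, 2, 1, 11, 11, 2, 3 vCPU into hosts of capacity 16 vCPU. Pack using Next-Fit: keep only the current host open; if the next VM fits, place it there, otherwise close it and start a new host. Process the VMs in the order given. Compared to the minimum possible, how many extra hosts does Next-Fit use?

1

Next-Fit: [1,12] [11,4] [3,1,2,1] [11] [11,2,3] → 5 hosts.
Total size 62 vCPU; any packing needs at least ⌈62/16⌉ = 4 hosts.
An optimal packing achieves that bound: [12,4] [11,3,2] [11,3,2] [11,1,1,1] → 4 hosts.
Excess: 5 − 4 = 1.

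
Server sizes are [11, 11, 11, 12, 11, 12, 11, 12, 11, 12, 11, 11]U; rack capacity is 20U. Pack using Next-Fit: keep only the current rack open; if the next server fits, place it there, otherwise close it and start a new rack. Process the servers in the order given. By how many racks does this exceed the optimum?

Next-Fit: [11] [11] [11] [12] [11] [12] [11] [12] [11] [12] [11] [11] → 12 racks.
12 servers exceed 10U (half the capacity), and no two of those can share a rack, so at least 12 racks are needed.
So 12 is already optimal.

0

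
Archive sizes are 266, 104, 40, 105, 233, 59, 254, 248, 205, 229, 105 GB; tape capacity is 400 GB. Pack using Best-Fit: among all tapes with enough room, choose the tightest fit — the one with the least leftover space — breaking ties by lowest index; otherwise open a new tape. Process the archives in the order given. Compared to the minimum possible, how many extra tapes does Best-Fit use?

0

Best-Fit: [266,104] [40,105,233] [59,254] [248,105] [205] [229] → 6 tapes.
6 archives exceed 200 GB (half the capacity), and no two of those can share a tape, so at least 6 tapes are needed.
So 6 is already optimal.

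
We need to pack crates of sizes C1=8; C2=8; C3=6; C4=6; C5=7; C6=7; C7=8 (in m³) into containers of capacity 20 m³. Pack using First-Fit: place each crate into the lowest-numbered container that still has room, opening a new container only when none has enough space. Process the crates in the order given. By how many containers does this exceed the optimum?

First-Fit: [8,8] [6,6,7] [7,8] → 3 containers.
Total size 50 m³; any packing needs at least ⌈50/20⌉ = 3 containers.
So 3 is already optimal.

0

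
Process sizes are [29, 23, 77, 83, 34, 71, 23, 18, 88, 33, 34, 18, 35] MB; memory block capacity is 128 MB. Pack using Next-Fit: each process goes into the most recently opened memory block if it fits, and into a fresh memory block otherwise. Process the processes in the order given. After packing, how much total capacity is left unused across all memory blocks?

Put 29 MB in memory block 1; 99 MB remain.
Put 23 MB in memory block 1; 76 MB remain.
Put 77 MB in memory block 2; 51 MB remain.
Put 83 MB in memory block 3; 45 MB remain.
Put 34 MB in memory block 3; 11 MB remain.
Put 71 MB in memory block 4; 57 MB remain.
Put 23 MB in memory block 4; 34 MB remain.
Put 18 MB in memory block 4; 16 MB remain.
Put 88 MB in memory block 5; 40 MB remain.
Put 33 MB in memory block 5; 7 MB remain.
Put 34 MB in memory block 6; 94 MB remain.
Put 18 MB in memory block 6; 76 MB remain.
Put 35 MB in memory block 6; 41 MB remain.
6 memory blocks × 128 MB = 768 MB; used 566 MB; unused 202 MB.

202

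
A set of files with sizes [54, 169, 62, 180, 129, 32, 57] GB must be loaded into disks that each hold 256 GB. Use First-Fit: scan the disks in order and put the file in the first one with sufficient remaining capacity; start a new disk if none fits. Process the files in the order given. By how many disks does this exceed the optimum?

0

First-Fit: [54,169,32] [62,180] [129,57] → 3 disks.
Total size 683 GB; any packing needs at least ⌈683/256⌉ = 3 disks.
So 3 is already optimal.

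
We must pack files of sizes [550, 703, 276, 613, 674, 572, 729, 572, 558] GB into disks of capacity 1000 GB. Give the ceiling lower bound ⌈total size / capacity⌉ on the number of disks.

Total size = 550 + 703 + 276 + 613 + 674 + 572 + 729 + 572 + 558 = 5247 GB.
⌈5247 / 1000⌉ = 6.

6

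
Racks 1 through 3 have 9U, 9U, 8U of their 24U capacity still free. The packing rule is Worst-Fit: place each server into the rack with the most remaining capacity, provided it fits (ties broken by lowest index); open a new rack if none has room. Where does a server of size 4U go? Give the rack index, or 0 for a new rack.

1

Racks with room: rack 1 (9U), rack 2 (9U), rack 3 (8U).
Most room is rack 1 with 9U free.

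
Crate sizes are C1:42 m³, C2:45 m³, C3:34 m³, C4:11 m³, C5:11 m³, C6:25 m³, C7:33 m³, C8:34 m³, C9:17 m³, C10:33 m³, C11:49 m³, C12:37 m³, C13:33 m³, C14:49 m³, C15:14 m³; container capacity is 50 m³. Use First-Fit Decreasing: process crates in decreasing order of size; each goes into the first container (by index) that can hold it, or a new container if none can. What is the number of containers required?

11

Sorted descending: 49, 49, 45, 42, 37, 34, 34, 33, 33, 33, 25, 17, 14, 11, 11.
49 m³ → container 1 (remaining 1 m³)
49 m³ → container 2 (remaining 1 m³)
45 m³ → container 3 (remaining 5 m³)
42 m³ → container 4 (remaining 8 m³)
37 m³ → container 5 (remaining 13 m³)
34 m³ → container 6 (remaining 16 m³)
34 m³ → container 7 (remaining 16 m³)
33 m³ → container 8 (remaining 17 m³)
33 m³ → container 9 (remaining 17 m³)
33 m³ → container 10 (remaining 17 m³)
25 m³ → container 11 (remaining 25 m³)
17 m³ → container 8 (remaining 0 m³)
14 m³ → container 6 (remaining 2 m³)
11 m³ → container 5 (remaining 2 m³)
11 m³ → container 7 (remaining 5 m³)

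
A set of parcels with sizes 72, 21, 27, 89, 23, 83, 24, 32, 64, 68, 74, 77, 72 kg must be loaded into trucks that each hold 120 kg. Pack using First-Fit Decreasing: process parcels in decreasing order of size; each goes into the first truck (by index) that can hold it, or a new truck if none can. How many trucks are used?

8

Sorted descending: 89, 83, 77, 74, 72, 72, 68, 64, 32, 27, 24, 23, 21.
truck 1: place 89 kg, 31 kg left
truck 2: place 83 kg, 37 kg left
truck 3: place 77 kg, 43 kg left
truck 4: place 74 kg, 46 kg left
truck 5: place 72 kg, 48 kg left
truck 6: place 72 kg, 48 kg left
truck 7: place 68 kg, 52 kg left
truck 8: place 64 kg, 56 kg left
truck 2: place 32 kg, 5 kg left
truck 1: place 27 kg, 4 kg left
truck 3: place 24 kg, 19 kg left
truck 4: place 23 kg, 23 kg left
truck 4: place 21 kg, 2 kg left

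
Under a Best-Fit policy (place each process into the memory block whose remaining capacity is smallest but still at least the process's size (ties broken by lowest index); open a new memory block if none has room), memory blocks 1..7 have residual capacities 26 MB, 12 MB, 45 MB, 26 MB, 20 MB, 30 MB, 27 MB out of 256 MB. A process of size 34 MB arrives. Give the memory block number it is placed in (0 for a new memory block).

3

Memory blocks with room: memory block 3 (45 MB).
Tightest fit is memory block 3 with 45 MB free.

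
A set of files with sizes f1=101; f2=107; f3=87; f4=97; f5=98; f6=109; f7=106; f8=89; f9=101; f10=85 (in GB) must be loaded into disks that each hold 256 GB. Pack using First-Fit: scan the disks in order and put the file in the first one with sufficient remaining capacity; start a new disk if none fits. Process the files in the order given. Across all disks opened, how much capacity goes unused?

disk 1: place f1 (101 GB), 155 GB left
disk 1: place f2 (107 GB), 48 GB left
disk 2: place f3 (87 GB), 169 GB left
disk 2: place f4 (97 GB), 72 GB left
disk 3: place f5 (98 GB), 158 GB left
disk 3: place f6 (109 GB), 49 GB left
disk 4: place f7 (106 GB), 150 GB left
disk 4: place f8 (89 GB), 61 GB left
disk 5: place f9 (101 GB), 155 GB left
disk 5: place f10 (85 GB), 70 GB left
5 disks × 256 GB = 1280 GB; used 980 GB; unused 300 GB.

300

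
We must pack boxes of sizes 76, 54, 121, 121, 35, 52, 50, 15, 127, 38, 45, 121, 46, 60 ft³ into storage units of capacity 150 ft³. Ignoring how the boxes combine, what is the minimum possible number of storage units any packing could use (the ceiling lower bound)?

Total size = 76 + 54 + 121 + 121 + 35 + 52 + 50 + 15 + 127 + 38 + 45 + 121 + 46 + 60 = 961 ft³.
⌈961 / 150⌉ = 7.

7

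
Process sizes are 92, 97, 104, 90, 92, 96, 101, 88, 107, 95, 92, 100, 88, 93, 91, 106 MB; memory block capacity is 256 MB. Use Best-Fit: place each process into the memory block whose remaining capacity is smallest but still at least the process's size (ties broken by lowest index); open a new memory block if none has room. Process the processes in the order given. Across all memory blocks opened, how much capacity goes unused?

memory block 1: place 92 MB, 164 MB left
memory block 1: place 97 MB, 67 MB left
memory block 2: place 104 MB, 152 MB left
memory block 2: place 90 MB, 62 MB left
memory block 3: place 92 MB, 164 MB left
memory block 3: place 96 MB, 68 MB left
memory block 4: place 101 MB, 155 MB left
memory block 4: place 88 MB, 67 MB left
memory block 5: place 107 MB, 149 MB left
memory block 5: place 95 MB, 54 MB left
memory block 6: place 92 MB, 164 MB left
memory block 6: place 100 MB, 64 MB left
memory block 7: place 88 MB, 168 MB left
memory block 7: place 93 MB, 75 MB left
memory block 8: place 91 MB, 165 MB left
memory block 8: place 106 MB, 59 MB left
8 memory blocks × 256 MB = 2048 MB; used 1532 MB; unused 516 MB.

516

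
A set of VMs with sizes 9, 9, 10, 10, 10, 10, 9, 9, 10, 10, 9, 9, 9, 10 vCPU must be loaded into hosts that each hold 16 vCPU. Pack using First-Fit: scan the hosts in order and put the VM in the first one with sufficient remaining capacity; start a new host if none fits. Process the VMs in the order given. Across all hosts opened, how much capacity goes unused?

91

Put 9 vCPU in host 1; 7 vCPU remain.
Put 9 vCPU in host 2; 7 vCPU remain.
Put 10 vCPU in host 3; 6 vCPU remain.
Put 10 vCPU in host 4; 6 vCPU remain.
Put 10 vCPU in host 5; 6 vCPU remain.
Put 10 vCPU in host 6; 6 vCPU remain.
Put 9 vCPU in host 7; 7 vCPU remain.
Put 9 vCPU in host 8; 7 vCPU remain.
Put 10 vCPU in host 9; 6 vCPU remain.
Put 10 vCPU in host 10; 6 vCPU remain.
Put 9 vCPU in host 11; 7 vCPU remain.
Put 9 vCPU in host 12; 7 vCPU remain.
Put 9 vCPU in host 13; 7 vCPU remain.
Put 10 vCPU in host 14; 6 vCPU remain.
14 hosts × 16 vCPU = 224 vCPU; used 133 vCPU; unused 91 vCPU.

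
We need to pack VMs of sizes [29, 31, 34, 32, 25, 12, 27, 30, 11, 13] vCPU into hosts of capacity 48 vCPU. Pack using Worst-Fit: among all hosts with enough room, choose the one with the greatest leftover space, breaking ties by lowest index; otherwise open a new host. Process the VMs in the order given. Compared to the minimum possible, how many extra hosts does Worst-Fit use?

0

Worst-Fit: [29,13] [31] [34] [32] [25,12] [27,11] [30] → 7 hosts.
7 VMs exceed 24 vCPU (half the capacity), and no two of those can share a host, so at least 7 hosts are needed.
So 7 is already optimal.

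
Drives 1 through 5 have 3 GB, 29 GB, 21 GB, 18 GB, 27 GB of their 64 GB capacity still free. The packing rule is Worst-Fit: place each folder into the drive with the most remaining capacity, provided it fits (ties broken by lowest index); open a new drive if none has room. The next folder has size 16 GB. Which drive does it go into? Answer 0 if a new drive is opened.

Drives with room: drive 2 (29 GB), drive 3 (21 GB), drive 4 (18 GB), drive 5 (27 GB).
Most room is drive 2 with 29 GB free.

2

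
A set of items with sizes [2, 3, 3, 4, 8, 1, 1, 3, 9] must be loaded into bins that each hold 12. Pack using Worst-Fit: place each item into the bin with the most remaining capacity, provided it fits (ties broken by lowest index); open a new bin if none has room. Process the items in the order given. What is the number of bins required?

2 → bin 1 (remaining 10)
3 → bin 1 (remaining 7)
3 → bin 1 (remaining 4)
4 → bin 1 (remaining 0)
8 → bin 2 (remaining 4)
1 → bin 2 (remaining 3)
1 → bin 2 (remaining 2)
3 → bin 3 (remaining 9)
9 → bin 3 (remaining 0)

3 bins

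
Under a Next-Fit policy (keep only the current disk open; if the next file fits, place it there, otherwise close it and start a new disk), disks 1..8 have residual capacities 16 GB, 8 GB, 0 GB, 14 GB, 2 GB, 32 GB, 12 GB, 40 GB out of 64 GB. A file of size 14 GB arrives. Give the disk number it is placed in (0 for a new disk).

8

Next-Fit only looks at disk 8, which has 40 GB free.
14 GB fits there.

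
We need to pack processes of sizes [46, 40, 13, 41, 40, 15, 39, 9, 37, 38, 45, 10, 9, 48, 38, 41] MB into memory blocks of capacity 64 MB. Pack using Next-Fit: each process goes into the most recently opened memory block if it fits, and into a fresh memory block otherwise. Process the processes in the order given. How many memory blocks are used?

Put 46 MB in memory block 1; 18 MB remain.
Put 40 MB in memory block 2; 24 MB remain.
Put 13 MB in memory block 2; 11 MB remain.
Put 41 MB in memory block 3; 23 MB remain.
Put 40 MB in memory block 4; 24 MB remain.
Put 15 MB in memory block 4; 9 MB remain.
Put 39 MB in memory block 5; 25 MB remain.
Put 9 MB in memory block 5; 16 MB remain.
Put 37 MB in memory block 6; 27 MB remain.
Put 38 MB in memory block 7; 26 MB remain.
Put 45 MB in memory block 8; 19 MB remain.
Put 10 MB in memory block 8; 9 MB remain.
Put 9 MB in memory block 8; 0 MB remain.
Put 48 MB in memory block 9; 16 MB remain.
Put 38 MB in memory block 10; 26 MB remain.
Put 41 MB in memory block 11; 23 MB remain.
Final memory blocks: [46] [40,13] [41] [40,15] [39,9] [37] [38] [45,10,9] [48] [38] [41].

11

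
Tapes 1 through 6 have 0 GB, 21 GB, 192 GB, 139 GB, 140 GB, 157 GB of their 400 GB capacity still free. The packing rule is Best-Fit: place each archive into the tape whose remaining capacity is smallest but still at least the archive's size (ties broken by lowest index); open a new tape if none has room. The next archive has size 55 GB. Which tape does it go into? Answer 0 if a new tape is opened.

4

Tapes with room: tape 3 (192 GB), tape 4 (139 GB), tape 5 (140 GB), tape 6 (157 GB).
Tightest fit is tape 4 with 139 GB free.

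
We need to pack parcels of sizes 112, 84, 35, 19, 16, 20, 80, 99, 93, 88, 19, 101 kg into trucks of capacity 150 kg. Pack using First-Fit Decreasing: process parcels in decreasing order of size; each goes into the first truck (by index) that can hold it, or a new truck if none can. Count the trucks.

7 trucks

Sorted descending: 112, 101, 99, 93, 88, 84, 80, 35, 20, 19, 19, 16.
Put 112 kg in truck 1; 38 kg remain.
Put 101 kg in truck 2; 49 kg remain.
Put 99 kg in truck 3; 51 kg remain.
Put 93 kg in truck 4; 57 kg remain.
Put 88 kg in truck 5; 62 kg remain.
Put 84 kg in truck 6; 66 kg remain.
Put 80 kg in truck 7; 70 kg remain.
Put 35 kg in truck 1; 3 kg remain.
Put 20 kg in truck 2; 29 kg remain.
Put 19 kg in truck 2; 10 kg remain.
Put 19 kg in truck 3; 32 kg remain.
Put 16 kg in truck 3; 16 kg remain.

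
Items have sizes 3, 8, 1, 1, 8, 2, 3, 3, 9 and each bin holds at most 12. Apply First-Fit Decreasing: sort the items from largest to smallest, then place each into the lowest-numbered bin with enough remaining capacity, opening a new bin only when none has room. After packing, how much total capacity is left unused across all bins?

10

Sorted descending: 9, 8, 8, 3, 3, 3, 2, 1, 1.
9 → bin 1 (remaining 3)
8 → bin 2 (remaining 4)
8 → bin 3 (remaining 4)
3 → bin 1 (remaining 0)
3 → bin 2 (remaining 1)
3 → bin 3 (remaining 1)
2 → bin 4 (remaining 10)
1 → bin 2 (remaining 0)
1 → bin 3 (remaining 0)
4 bins × 12 = 48; used 38; unused 10.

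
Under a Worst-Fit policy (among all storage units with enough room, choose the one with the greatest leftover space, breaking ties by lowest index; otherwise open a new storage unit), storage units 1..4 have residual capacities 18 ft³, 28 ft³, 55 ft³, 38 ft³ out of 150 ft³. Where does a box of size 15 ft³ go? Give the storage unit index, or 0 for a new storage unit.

3

Storage units with room: storage unit 1 (18 ft³), storage unit 2 (28 ft³), storage unit 3 (55 ft³), storage unit 4 (38 ft³).
Most room is storage unit 3 with 55 ft³ free.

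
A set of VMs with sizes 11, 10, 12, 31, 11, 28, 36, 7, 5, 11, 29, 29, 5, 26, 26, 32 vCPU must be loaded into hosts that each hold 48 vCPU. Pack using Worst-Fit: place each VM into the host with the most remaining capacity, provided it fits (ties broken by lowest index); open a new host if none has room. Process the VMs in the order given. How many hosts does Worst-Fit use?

host 1: place 11 vCPU, 37 vCPU left
host 1: place 10 vCPU, 27 vCPU left
host 1: place 12 vCPU, 15 vCPU left
host 2: place 31 vCPU, 17 vCPU left
host 2: place 11 vCPU, 6 vCPU left
host 3: place 28 vCPU, 20 vCPU left
host 4: place 36 vCPU, 12 vCPU left
host 3: place 7 vCPU, 13 vCPU left
host 1: place 5 vCPU, 10 vCPU left
host 3: place 11 vCPU, 2 vCPU left
host 5: place 29 vCPU, 19 vCPU left
host 6: place 29 vCPU, 19 vCPU left
host 5: place 5 vCPU, 14 vCPU left
host 7: place 26 vCPU, 22 vCPU left
host 8: place 26 vCPU, 22 vCPU left
host 9: place 32 vCPU, 16 vCPU left
Final hosts: [11,10,12,5] [31,11] [28,7,11] [36] [29,5] [29] [26] [26] [32].

9 hosts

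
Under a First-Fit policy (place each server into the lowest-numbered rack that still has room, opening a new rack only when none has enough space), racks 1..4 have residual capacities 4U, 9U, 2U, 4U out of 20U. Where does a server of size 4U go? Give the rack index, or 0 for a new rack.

Racks with room: rack 1 (4U), rack 2 (9U), rack 4 (4U).
The first with room is rack 1.

1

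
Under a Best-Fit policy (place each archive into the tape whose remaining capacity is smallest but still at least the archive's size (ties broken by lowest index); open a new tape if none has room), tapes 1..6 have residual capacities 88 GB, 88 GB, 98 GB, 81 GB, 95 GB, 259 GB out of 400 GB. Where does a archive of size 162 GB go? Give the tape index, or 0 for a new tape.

Tapes with room: tape 6 (259 GB).
Tightest fit is tape 6 with 259 GB free.

6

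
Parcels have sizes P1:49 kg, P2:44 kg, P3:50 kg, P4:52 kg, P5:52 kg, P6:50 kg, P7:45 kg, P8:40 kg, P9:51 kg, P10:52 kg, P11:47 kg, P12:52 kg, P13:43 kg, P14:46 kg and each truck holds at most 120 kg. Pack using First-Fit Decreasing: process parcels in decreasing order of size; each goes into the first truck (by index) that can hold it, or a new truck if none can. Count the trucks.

7

Sorted descending: 52, 52, 52, 52, 51, 50, 50, 49, 47, 46, 45, 44, 43, 40.
truck 1: place 52 kg, 68 kg left
truck 1: place 52 kg, 16 kg left
truck 2: place 52 kg, 68 kg left
truck 2: place 52 kg, 16 kg left
truck 3: place 51 kg, 69 kg left
truck 3: place 50 kg, 19 kg left
truck 4: place 50 kg, 70 kg left
truck 4: place 49 kg, 21 kg left
truck 5: place 47 kg, 73 kg left
truck 5: place 46 kg, 27 kg left
truck 6: place 45 kg, 75 kg left
truck 6: place 44 kg, 31 kg left
truck 7: place 43 kg, 77 kg left
truck 7: place 40 kg, 37 kg left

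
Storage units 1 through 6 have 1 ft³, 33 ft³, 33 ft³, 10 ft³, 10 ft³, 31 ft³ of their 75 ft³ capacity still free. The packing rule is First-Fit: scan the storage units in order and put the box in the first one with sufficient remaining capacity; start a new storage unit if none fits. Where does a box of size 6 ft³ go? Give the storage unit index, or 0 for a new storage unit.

2

Storage units with room: storage unit 2 (33 ft³), storage unit 3 (33 ft³), storage unit 4 (10 ft³), storage unit 5 (10 ft³), storage unit 6 (31 ft³).
The first with room is storage unit 2.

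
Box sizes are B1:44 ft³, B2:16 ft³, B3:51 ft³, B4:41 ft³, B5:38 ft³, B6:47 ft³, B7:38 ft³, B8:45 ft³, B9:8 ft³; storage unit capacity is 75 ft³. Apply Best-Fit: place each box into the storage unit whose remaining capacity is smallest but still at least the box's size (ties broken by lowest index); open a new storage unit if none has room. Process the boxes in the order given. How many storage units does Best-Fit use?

Put B1 (44 ft³) in storage unit 1; 31 ft³ remain.
Put B2 (16 ft³) in storage unit 1; 15 ft³ remain.
Put B3 (51 ft³) in storage unit 2; 24 ft³ remain.
Put B4 (41 ft³) in storage unit 3; 34 ft³ remain.
Put B5 (38 ft³) in storage unit 4; 37 ft³ remain.
Put B6 (47 ft³) in storage unit 5; 28 ft³ remain.
Put B7 (38 ft³) in storage unit 6; 37 ft³ remain.
Put B8 (45 ft³) in storage unit 7; 30 ft³ remain.
Put B9 (8 ft³) in storage unit 1; 7 ft³ remain.

7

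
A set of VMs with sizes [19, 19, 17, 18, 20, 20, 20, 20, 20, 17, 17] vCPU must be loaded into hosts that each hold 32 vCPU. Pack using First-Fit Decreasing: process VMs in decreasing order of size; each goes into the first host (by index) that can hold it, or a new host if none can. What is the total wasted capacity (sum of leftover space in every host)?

Sorted descending: 20, 20, 20, 20, 20, 19, 19, 18, 17, 17, 17.
host 1: place 20 vCPU, 12 vCPU left
host 2: place 20 vCPU, 12 vCPU left
host 3: place 20 vCPU, 12 vCPU left
host 4: place 20 vCPU, 12 vCPU left
host 5: place 20 vCPU, 12 vCPU left
host 6: place 19 vCPU, 13 vCPU left
host 7: place 19 vCPU, 13 vCPU left
host 8: place 18 vCPU, 14 vCPU left
host 9: place 17 vCPU, 15 vCPU left
host 10: place 17 vCPU, 15 vCPU left
host 11: place 17 vCPU, 15 vCPU left
11 hosts × 32 vCPU = 352 vCPU; used 207 vCPU; unused 145 vCPU.

145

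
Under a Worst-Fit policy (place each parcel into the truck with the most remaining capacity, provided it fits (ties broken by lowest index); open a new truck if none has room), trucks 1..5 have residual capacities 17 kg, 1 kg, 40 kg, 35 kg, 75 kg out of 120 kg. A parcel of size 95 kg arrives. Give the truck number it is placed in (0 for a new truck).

No truck has ≥ 95 kg free, so a new truck is opened.

0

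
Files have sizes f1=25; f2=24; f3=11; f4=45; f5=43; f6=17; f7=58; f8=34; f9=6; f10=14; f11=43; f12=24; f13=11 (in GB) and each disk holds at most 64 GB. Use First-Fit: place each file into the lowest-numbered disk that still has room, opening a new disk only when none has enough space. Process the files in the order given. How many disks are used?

Put f1 (25 GB) in disk 1; 39 GB remain.
Put f2 (24 GB) in disk 1; 15 GB remain.
Put f3 (11 GB) in disk 1; 4 GB remain.
Put f4 (45 GB) in disk 2; 19 GB remain.
Put f5 (43 GB) in disk 3; 21 GB remain.
Put f6 (17 GB) in disk 2; 2 GB remain.
Put f7 (58 GB) in disk 4; 6 GB remain.
Put f8 (34 GB) in disk 5; 30 GB remain.
Put f9 (6 GB) in disk 3; 15 GB remain.
Put f10 (14 GB) in disk 3; 1 GB remain.
Put f11 (43 GB) in disk 6; 21 GB remain.
Put f12 (24 GB) in disk 5; 6 GB remain.
Put f13 (11 GB) in disk 6; 10 GB remain.
Final disks: [25,24,11] [45,17] [43,6,14] [58] [34,24] [43,11].

6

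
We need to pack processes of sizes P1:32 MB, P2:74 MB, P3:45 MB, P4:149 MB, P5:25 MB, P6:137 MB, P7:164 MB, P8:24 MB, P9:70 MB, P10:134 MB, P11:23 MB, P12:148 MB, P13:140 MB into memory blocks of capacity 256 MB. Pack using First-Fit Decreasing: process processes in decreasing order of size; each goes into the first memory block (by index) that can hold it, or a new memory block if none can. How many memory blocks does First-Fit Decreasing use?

6

Sorted descending: 164, 149, 148, 140, 137, 134, 74, 70, 45, 32, 25, 24, 23.
Put 164 MB in memory block 1; 92 MB remain.
Put 149 MB in memory block 2; 107 MB remain.
Put 148 MB in memory block 3; 108 MB remain.
Put 140 MB in memory block 4; 116 MB remain.
Put 137 MB in memory block 5; 119 MB remain.
Put 134 MB in memory block 6; 122 MB remain.
Put 74 MB in memory block 1; 18 MB remain.
Put 70 MB in memory block 2; 37 MB remain.
Put 45 MB in memory block 3; 63 MB remain.
Put 32 MB in memory block 2; 5 MB remain.
Put 25 MB in memory block 3; 38 MB remain.
Put 24 MB in memory block 3; 14 MB remain.
Put 23 MB in memory block 4; 93 MB remain.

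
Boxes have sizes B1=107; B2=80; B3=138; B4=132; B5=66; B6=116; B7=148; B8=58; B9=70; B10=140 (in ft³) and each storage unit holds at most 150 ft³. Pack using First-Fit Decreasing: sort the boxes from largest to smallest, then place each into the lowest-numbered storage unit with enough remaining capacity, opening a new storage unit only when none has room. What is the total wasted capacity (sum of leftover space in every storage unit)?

Sorted descending: 148, 140, 138, 132, 116, 107, 80, 70, 66, 58.
Put 148 ft³ in storage unit 1; 2 ft³ remain.
Put 140 ft³ in storage unit 2; 10 ft³ remain.
Put 138 ft³ in storage unit 3; 12 ft³ remain.
Put 132 ft³ in storage unit 4; 18 ft³ remain.
Put 116 ft³ in storage unit 5; 34 ft³ remain.
Put 107 ft³ in storage unit 6; 43 ft³ remain.
Put 80 ft³ in storage unit 7; 70 ft³ remain.
Put 70 ft³ in storage unit 7; 0 ft³ remain.
Put 66 ft³ in storage unit 8; 84 ft³ remain.
Put 58 ft³ in storage unit 8; 26 ft³ remain.
8 storage units × 150 ft³ = 1200 ft³; used 1055 ft³; unused 145 ft³.

145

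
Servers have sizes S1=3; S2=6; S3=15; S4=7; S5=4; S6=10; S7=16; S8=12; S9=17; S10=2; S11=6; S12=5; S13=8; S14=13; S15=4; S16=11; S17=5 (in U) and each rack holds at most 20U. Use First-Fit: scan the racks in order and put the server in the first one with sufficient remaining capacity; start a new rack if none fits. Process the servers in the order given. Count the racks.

8 racks

rack 1: place S1 (3U), 17U left
rack 1: place S2 (6U), 11U left
rack 2: place S3 (15U), 5U left
rack 1: place S4 (7U), 4U left
rack 1: place S5 (4U), 0U left
rack 3: place S6 (10U), 10U left
rack 4: place S7 (16U), 4U left
rack 5: place S8 (12U), 8U left
rack 6: place S9 (17U), 3U left
rack 2: place S10 (2U), 3U left
rack 3: place S11 (6U), 4U left
rack 5: place S12 (5U), 3U left
rack 7: place S13 (8U), 12U left
rack 8: place S14 (13U), 7U left
rack 3: place S15 (4U), 0U left
rack 7: place S16 (11U), 1U left
rack 8: place S17 (5U), 2U left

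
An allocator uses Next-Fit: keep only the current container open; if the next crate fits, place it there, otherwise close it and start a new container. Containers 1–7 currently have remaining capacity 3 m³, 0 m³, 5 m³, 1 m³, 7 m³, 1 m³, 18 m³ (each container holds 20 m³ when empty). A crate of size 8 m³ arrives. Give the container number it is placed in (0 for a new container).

7

Next-Fit only looks at container 7, which has 18 m³ free.
8 m³ fits there.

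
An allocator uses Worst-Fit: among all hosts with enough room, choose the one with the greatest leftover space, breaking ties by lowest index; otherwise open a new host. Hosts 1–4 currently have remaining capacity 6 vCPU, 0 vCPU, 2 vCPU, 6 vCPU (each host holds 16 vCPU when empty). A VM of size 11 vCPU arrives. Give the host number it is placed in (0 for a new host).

0

No host has ≥ 11 vCPU free, so a new host is opened.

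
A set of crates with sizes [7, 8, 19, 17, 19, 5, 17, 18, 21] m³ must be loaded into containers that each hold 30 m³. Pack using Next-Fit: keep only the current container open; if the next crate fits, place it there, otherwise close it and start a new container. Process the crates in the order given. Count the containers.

container 1: place 7 m³, 23 m³ left
container 1: place 8 m³, 15 m³ left
container 2: place 19 m³, 11 m³ left
container 3: place 17 m³, 13 m³ left
container 4: place 19 m³, 11 m³ left
container 4: place 5 m³, 6 m³ left
container 5: place 17 m³, 13 m³ left
container 6: place 18 m³, 12 m³ left
container 7: place 21 m³, 9 m³ left
Final containers: [7,8] [19] [17] [19,5] [17] [18] [21].

7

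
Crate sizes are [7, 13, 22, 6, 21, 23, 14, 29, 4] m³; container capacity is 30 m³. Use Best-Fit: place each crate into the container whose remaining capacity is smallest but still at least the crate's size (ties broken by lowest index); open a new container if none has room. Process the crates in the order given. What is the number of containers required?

6

Put 7 m³ in container 1; 23 m³ remain.
Put 13 m³ in container 1; 10 m³ remain.
Put 22 m³ in container 2; 8 m³ remain.
Put 6 m³ in container 2; 2 m³ remain.
Put 21 m³ in container 3; 9 m³ remain.
Put 23 m³ in container 4; 7 m³ remain.
Put 14 m³ in container 5; 16 m³ remain.
Put 29 m³ in container 6; 1 m³ remain.
Put 4 m³ in container 4; 3 m³ remain.
Final containers: [7,13] [22,6] [21] [23,4] [14] [29].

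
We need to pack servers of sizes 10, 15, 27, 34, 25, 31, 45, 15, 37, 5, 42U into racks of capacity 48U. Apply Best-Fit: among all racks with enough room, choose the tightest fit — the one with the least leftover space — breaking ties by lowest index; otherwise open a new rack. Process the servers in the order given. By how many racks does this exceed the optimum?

1

Best-Fit: [10,15] [27] [34] [25] [31,15] [45] [37,5] [42] → 8 racks.
7 servers exceed 24U (half the capacity), and no two of those can share a rack, so at least 7 racks are needed.
An optimal packing achieves that bound: [45] [42,5] [37,10] [34] [31,15] [27,15] [25] → 7 racks.
Excess: 8 − 7 = 1.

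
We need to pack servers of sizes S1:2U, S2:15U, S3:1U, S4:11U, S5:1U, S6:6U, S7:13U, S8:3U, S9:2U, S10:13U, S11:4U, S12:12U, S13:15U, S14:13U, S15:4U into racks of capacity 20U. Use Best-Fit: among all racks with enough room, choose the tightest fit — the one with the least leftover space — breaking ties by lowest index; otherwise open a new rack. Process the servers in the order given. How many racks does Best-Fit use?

7 racks

S1 (2U) → rack 1 (remaining 18U)
S2 (15U) → rack 1 (remaining 3U)
S3 (1U) → rack 1 (remaining 2U)
S4 (11U) → rack 2 (remaining 9U)
S5 (1U) → rack 1 (remaining 1U)
S6 (6U) → rack 2 (remaining 3U)
S7 (13U) → rack 3 (remaining 7U)
S8 (3U) → rack 2 (remaining 0U)
S9 (2U) → rack 3 (remaining 5U)
S10 (13U) → rack 4 (remaining 7U)
S11 (4U) → rack 3 (remaining 1U)
S12 (12U) → rack 5 (remaining 8U)
S13 (15U) → rack 6 (remaining 5U)
S14 (13U) → rack 7 (remaining 7U)
S15 (4U) → rack 6 (remaining 1U)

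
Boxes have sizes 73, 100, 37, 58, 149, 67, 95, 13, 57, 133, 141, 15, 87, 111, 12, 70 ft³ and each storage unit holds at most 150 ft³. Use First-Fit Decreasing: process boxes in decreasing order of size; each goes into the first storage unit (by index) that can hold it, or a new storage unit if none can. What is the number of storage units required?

Sorted descending: 149, 141, 133, 111, 100, 95, 87, 73, 70, 67, 58, 57, 37, 15, 13, 12.
storage unit 1: place 149 ft³, 1 ft³ left
storage unit 2: place 141 ft³, 9 ft³ left
storage unit 3: place 133 ft³, 17 ft³ left
storage unit 4: place 111 ft³, 39 ft³ left
storage unit 5: place 100 ft³, 50 ft³ left
storage unit 6: place 95 ft³, 55 ft³ left
storage unit 7: place 87 ft³, 63 ft³ left
storage unit 8: place 73 ft³, 77 ft³ left
storage unit 8: place 70 ft³, 7 ft³ left
storage unit 9: place 67 ft³, 83 ft³ left
storage unit 7: place 58 ft³, 5 ft³ left
storage unit 9: place 57 ft³, 26 ft³ left
storage unit 4: place 37 ft³, 2 ft³ left
storage unit 3: place 15 ft³, 2 ft³ left
storage unit 5: place 13 ft³, 37 ft³ left
storage unit 5: place 12 ft³, 25 ft³ left
Final storage units: [149] [141] [133,15] [111,37] [100,13,12] [95] [87,58] [73,70] [67,57].

9 storage units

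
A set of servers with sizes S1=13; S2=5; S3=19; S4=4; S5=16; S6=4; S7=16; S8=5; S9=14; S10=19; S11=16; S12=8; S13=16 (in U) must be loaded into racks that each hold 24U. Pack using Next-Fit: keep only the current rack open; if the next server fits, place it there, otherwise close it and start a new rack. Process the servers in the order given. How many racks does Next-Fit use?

8

Put S1 (13U) in rack 1; 11U remain.
Put S2 (5U) in rack 1; 6U remain.
Put S3 (19U) in rack 2; 5U remain.
Put S4 (4U) in rack 2; 1U remain.
Put S5 (16U) in rack 3; 8U remain.
Put S6 (4U) in rack 3; 4U remain.
Put S7 (16U) in rack 4; 8U remain.
Put S8 (5U) in rack 4; 3U remain.
Put S9 (14U) in rack 5; 10U remain.
Put S10 (19U) in rack 6; 5U remain.
Put S11 (16U) in rack 7; 8U remain.
Put S12 (8U) in rack 7; 0U remain.
Put S13 (16U) in rack 8; 8U remain.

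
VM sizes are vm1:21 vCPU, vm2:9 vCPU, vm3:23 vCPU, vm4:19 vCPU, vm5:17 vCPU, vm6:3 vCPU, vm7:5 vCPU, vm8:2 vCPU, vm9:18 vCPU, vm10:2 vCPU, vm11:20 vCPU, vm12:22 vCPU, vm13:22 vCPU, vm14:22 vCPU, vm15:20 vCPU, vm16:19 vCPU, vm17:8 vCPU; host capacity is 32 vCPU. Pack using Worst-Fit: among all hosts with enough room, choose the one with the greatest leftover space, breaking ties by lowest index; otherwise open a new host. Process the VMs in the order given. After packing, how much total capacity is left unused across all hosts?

vm1 (21 vCPU) → host 1 (remaining 11 vCPU)
vm2 (9 vCPU) → host 1 (remaining 2 vCPU)
vm3 (23 vCPU) → host 2 (remaining 9 vCPU)
vm4 (19 vCPU) → host 3 (remaining 13 vCPU)
vm5 (17 vCPU) → host 4 (remaining 15 vCPU)
vm6 (3 vCPU) → host 4 (remaining 12 vCPU)
vm7 (5 vCPU) → host 3 (remaining 8 vCPU)
vm8 (2 vCPU) → host 4 (remaining 10 vCPU)
vm9 (18 vCPU) → host 5 (remaining 14 vCPU)
vm10 (2 vCPU) → host 5 (remaining 12 vCPU)
vm11 (20 vCPU) → host 6 (remaining 12 vCPU)
vm12 (22 vCPU) → host 7 (remaining 10 vCPU)
vm13 (22 vCPU) → host 8 (remaining 10 vCPU)
vm14 (22 vCPU) → host 9 (remaining 10 vCPU)
vm15 (20 vCPU) → host 10 (remaining 12 vCPU)
vm16 (19 vCPU) → host 11 (remaining 13 vCPU)
vm17 (8 vCPU) → host 11 (remaining 5 vCPU)
11 hosts × 32 vCPU = 352 vCPU; used 252 vCPU; unused 100 vCPU.

100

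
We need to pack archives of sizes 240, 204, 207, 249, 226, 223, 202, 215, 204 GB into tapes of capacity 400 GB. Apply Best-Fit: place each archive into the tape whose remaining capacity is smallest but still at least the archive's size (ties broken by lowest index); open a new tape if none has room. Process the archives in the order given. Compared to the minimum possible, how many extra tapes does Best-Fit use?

0

Best-Fit: [240] [204] [207] [249] [226] [223] [202] [215] [204] → 9 tapes.
9 archives exceed 200 GB (half the capacity), and no two of those can share a tape, so at least 9 tapes are needed.
So 9 is already optimal.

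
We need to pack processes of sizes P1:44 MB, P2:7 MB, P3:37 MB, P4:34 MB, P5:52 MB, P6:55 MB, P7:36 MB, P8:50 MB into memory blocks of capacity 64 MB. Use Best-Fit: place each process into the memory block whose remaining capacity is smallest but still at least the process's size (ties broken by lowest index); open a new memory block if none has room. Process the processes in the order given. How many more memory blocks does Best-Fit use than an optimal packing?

Best-Fit: [44,7] [37] [34] [52] [55] [36] [50] → 7 memory blocks.
7 processes exceed 32 MB (half the capacity), and no two of those can share a memory block, so at least 7 memory blocks are needed.
So 7 is already optimal.

0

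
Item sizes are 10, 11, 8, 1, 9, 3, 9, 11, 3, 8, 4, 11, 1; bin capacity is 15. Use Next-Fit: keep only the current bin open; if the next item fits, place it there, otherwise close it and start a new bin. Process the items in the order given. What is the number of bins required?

10 → bin 1 (remaining 5)
11 → bin 2 (remaining 4)
8 → bin 3 (remaining 7)
1 → bin 3 (remaining 6)
9 → bin 4 (remaining 6)
3 → bin 4 (remaining 3)
9 → bin 5 (remaining 6)
11 → bin 6 (remaining 4)
3 → bin 6 (remaining 1)
8 → bin 7 (remaining 7)
4 → bin 7 (remaining 3)
11 → bin 8 (remaining 4)
1 → bin 8 (remaining 3)
Final bins: [10] [11] [8,1] [9,3] [9] [11,3] [8,4] [11,1].

8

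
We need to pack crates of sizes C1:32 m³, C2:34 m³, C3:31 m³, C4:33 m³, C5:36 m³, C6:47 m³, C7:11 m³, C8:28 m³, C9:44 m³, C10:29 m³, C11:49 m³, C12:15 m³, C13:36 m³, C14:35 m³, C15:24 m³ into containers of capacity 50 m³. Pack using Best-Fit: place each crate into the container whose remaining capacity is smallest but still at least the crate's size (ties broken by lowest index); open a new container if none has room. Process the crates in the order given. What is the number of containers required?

13 containers

container 1: place C1 (32 m³), 18 m³ left
container 2: place C2 (34 m³), 16 m³ left
container 3: place C3 (31 m³), 19 m³ left
container 4: place C4 (33 m³), 17 m³ left
container 5: place C5 (36 m³), 14 m³ left
container 6: place C6 (47 m³), 3 m³ left
container 5: place C7 (11 m³), 3 m³ left
container 7: place C8 (28 m³), 22 m³ left
container 8: place C9 (44 m³), 6 m³ left
container 9: place C10 (29 m³), 21 m³ left
container 10: place C11 (49 m³), 1 m³ left
container 2: place C12 (15 m³), 1 m³ left
container 11: place C13 (36 m³), 14 m³ left
container 12: place C14 (35 m³), 15 m³ left
container 13: place C15 (24 m³), 26 m³ left
Final containers: [32] [34,15] [31] [33] [36,11] [47] [28] [44] [29] [49] [36] [35] [24].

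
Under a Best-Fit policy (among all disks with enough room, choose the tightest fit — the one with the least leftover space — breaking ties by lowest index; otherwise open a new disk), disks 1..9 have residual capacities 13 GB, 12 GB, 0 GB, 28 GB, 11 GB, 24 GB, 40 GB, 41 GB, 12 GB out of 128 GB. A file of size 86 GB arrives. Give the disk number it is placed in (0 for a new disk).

0

No disk has ≥ 86 GB free, so a new disk is opened.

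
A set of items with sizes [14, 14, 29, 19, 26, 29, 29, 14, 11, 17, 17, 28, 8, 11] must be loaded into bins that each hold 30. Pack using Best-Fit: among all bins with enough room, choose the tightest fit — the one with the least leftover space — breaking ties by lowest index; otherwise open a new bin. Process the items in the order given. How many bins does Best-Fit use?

10 bins

Put 14 in bin 1; 16 remain.
Put 14 in bin 1; 2 remain.
Put 29 in bin 2; 1 remain.
Put 19 in bin 3; 11 remain.
Put 26 in bin 4; 4 remain.
Put 29 in bin 5; 1 remain.
Put 29 in bin 6; 1 remain.
Put 14 in bin 7; 16 remain.
Put 11 in bin 3; 0 remain.
Put 17 in bin 8; 13 remain.
Put 17 in bin 9; 13 remain.
Put 28 in bin 10; 2 remain.
Put 8 in bin 8; 5 remain.
Put 11 in bin 9; 2 remain.
Final bins: [14,14] [29] [19,11] [26] [29] [29] [14] [17,8] [17,11] [28].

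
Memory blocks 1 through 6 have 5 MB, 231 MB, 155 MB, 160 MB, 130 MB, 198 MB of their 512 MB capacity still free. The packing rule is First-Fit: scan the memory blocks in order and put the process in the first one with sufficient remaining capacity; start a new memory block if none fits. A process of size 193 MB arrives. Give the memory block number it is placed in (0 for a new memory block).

Memory blocks with room: memory block 2 (231 MB), memory block 6 (198 MB).
The first with room is memory block 2.

2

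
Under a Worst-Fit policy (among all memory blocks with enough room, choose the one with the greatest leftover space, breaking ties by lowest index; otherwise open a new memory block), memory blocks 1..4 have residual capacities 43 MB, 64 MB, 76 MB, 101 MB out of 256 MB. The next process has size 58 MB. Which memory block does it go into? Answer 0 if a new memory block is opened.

4

Memory blocks with room: memory block 2 (64 MB), memory block 3 (76 MB), memory block 4 (101 MB).
Most room is memory block 4 with 101 MB free.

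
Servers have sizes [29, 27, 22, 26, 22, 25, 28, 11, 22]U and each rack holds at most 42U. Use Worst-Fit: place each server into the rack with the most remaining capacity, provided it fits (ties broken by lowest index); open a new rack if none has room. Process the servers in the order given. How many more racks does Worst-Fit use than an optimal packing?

0

Worst-Fit: [29] [27] [22,11] [26] [22] [25] [28] [22] → 8 racks.
8 servers exceed 21U (half the capacity), and no two of those can share a rack, so at least 8 racks are needed.
So 8 is already optimal.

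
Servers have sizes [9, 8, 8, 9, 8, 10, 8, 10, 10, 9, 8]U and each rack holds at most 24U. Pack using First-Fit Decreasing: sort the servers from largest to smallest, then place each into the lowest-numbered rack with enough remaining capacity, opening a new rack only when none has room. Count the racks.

Sorted descending: 10, 10, 10, 9, 9, 9, 8, 8, 8, 8, 8.
10U → rack 1 (remaining 14U)
10U → rack 1 (remaining 4U)
10U → rack 2 (remaining 14U)
9U → rack 2 (remaining 5U)
9U → rack 3 (remaining 15U)
9U → rack 3 (remaining 6U)
8U → rack 4 (remaining 16U)
8U → rack 4 (remaining 8U)
8U → rack 4 (remaining 0U)
8U → rack 5 (remaining 16U)
8U → rack 5 (remaining 8U)
Final racks: [10,10] [10,9] [9,9] [8,8,8] [8,8].

5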